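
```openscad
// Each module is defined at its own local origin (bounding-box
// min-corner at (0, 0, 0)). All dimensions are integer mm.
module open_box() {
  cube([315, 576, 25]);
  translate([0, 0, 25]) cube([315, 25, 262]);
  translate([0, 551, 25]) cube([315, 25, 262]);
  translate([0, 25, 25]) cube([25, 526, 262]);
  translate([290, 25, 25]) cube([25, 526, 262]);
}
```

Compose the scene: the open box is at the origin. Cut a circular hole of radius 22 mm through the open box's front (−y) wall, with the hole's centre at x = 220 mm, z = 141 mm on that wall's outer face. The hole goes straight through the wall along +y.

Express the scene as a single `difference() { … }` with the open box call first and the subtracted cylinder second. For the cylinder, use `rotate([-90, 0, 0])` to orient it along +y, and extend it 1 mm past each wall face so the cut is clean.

difference() {
  open_box();
  translate([220, -1, 141]) rotate([-90, 0, 0]) cylinder(h = 27, r = 22);
}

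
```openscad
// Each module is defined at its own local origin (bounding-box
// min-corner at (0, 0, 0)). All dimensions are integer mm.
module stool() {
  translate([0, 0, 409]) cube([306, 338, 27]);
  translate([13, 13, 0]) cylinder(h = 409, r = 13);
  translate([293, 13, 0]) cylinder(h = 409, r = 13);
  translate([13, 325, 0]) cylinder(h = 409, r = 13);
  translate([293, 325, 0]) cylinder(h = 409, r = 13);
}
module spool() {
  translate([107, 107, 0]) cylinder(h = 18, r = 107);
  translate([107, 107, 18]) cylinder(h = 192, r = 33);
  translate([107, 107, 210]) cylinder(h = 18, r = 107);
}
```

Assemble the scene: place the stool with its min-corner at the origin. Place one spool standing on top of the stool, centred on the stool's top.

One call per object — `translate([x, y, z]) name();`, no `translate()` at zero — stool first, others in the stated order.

stool();
translate([46, 62, 436]) spool();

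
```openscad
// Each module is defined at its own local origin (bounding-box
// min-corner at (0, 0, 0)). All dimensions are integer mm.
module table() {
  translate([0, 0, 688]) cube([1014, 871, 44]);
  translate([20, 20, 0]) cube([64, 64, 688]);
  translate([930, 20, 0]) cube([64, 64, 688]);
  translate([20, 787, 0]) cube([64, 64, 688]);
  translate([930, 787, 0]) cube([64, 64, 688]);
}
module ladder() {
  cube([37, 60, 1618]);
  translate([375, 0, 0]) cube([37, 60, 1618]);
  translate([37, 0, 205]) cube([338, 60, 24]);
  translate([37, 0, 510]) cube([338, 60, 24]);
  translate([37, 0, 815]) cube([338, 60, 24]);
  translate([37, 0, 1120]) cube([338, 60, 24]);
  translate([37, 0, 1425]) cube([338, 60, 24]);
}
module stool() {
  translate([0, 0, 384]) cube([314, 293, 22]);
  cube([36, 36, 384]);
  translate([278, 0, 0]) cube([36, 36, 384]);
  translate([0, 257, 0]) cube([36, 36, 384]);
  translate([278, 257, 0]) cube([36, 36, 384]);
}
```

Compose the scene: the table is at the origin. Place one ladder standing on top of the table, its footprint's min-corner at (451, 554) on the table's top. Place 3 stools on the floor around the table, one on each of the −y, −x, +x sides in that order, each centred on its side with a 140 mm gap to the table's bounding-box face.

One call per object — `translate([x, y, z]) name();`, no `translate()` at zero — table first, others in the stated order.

table();
translate([451, 554, 732]) ladder();
translate([350, -433, 0]) stool();
translate([-454, 289, 0]) stool();
translate([1154, 289, 0]) stool();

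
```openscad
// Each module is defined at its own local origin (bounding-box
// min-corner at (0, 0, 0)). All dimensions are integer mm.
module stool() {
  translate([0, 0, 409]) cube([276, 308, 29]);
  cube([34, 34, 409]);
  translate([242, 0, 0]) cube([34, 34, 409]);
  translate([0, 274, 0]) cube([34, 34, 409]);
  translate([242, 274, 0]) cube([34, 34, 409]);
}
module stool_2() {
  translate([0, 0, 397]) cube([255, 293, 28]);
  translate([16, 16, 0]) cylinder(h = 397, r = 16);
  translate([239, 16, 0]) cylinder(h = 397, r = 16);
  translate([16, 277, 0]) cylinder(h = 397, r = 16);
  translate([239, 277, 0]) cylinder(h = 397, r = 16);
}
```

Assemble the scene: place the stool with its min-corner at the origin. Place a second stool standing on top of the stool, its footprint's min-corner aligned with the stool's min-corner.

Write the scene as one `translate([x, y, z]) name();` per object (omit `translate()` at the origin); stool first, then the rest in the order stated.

stool();
translate([0, 0, 438]) stool_2();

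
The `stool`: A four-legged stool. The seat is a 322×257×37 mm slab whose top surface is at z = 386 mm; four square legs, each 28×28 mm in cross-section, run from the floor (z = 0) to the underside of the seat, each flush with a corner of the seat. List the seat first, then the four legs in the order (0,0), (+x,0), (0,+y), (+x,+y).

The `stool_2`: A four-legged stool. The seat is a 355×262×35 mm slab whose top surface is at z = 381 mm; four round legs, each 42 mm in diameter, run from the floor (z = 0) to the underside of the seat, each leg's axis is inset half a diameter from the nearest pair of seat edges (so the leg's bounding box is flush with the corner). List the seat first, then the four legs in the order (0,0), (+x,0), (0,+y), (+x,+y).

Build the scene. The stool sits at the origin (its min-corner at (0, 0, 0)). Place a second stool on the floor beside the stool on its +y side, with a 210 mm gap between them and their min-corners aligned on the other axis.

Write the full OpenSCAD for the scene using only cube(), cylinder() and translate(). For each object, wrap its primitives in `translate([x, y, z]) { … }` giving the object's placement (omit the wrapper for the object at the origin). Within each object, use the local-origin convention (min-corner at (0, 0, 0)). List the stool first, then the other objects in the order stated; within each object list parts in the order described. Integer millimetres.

translate([0, 0, 349]) cube([322, 257, 37]);
cube([28, 28, 349]);
translate([294, 0, 0]) cube([28, 28, 349]);
translate([0, 229, 0]) cube([28, 28, 349]);
translate([294, 229, 0]) cube([28, 28, 349]);
translate([0, 467, 0]) {
  translate([0, 0, 346]) cube([355, 262, 35]);
  translate([21, 21, 0]) cylinder(h = 346, r = 21);
  translate([334, 21, 0]) cylinder(h = 346, r = 21);
  translate([21, 241, 0]) cylinder(h = 346, r = 21);
  translate([334, 241, 0]) cylinder(h = 346, r = 21);
}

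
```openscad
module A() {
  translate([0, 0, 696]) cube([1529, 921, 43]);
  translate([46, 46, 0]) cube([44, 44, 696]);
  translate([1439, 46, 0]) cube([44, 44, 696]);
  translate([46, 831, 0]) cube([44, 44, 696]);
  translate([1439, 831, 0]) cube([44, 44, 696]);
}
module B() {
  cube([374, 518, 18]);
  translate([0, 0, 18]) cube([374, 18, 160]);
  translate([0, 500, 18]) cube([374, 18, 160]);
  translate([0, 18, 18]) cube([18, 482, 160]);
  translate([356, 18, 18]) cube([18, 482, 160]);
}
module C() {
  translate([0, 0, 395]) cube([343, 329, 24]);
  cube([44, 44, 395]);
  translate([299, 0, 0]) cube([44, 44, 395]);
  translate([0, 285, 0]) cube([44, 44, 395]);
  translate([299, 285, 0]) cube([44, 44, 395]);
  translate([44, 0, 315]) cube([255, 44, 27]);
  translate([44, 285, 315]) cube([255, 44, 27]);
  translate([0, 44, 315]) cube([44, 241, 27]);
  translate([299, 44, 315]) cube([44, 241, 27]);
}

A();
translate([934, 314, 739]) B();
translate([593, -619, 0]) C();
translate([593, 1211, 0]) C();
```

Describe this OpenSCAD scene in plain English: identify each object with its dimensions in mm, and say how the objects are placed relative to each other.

A is a rectangular dining table. The top is 1529×921×43 mm with its upper surface at z = 739 mm. It stands on four 44×44 mm square legs, each inset 46 mm from the nearest pair of top edges, running from the floor to the underside of the top.

B is an open-topped rectangular box: outside dimensions 374×518×178 mm, with a uniform wall and base thickness of 18 mm. The base is a full 374×518 slab on the floor; four walls sit on top of the base. The front and back walls (the −y and +y sides) span the full width; the two side walls fit between them.

C is a four-legged stool. The seat is 343×329 mm, 24 mm thick, top at z = 419 mm. It stands on four square legs, each 44×44 mm in cross-section, from z = 0 to the seat underside, each flush with a corner of the seat. Four stretchers, 44 mm wide and 27 mm tall, connect adjacent legs with their undersides at z = 315 mm, each running between the inner faces of the legs it joins and aligned with the legs' outer faces on the other axis.

The open box is on top of the table. Two stools sit around the table at the −y, +y sides.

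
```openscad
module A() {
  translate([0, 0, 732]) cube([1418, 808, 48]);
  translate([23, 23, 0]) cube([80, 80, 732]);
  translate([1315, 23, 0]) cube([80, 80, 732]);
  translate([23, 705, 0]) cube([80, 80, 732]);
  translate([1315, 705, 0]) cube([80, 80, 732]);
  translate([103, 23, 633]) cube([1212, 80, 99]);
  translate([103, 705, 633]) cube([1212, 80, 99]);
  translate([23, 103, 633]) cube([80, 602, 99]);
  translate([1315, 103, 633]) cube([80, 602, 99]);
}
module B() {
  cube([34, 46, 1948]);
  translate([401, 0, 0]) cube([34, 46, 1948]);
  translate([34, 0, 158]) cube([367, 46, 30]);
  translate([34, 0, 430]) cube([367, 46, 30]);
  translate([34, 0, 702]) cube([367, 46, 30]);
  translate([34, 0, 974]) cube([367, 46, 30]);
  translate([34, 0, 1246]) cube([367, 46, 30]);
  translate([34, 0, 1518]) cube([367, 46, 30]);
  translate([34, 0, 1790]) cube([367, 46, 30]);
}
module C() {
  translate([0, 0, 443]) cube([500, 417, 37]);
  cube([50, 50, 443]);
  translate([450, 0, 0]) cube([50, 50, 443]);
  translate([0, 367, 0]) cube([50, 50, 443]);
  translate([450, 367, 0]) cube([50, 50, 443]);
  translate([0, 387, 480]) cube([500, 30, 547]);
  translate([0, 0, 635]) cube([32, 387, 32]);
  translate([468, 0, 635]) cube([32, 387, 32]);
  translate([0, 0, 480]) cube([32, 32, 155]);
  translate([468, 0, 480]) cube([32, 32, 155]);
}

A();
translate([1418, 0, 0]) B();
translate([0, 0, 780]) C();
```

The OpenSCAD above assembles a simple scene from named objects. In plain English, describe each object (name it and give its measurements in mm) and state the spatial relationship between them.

A is a table: top 1418 mm (x) × 808 mm (y), 48 mm thick, upper face at z = 780 mm, on four 80×80 mm square legs, each inset 23 mm from the nearest pair of top edges, running from z = 0 to the bottom of the top. Four apron rails, 80 mm thick and 99 mm tall, run between adjacent legs with their top edges flush with the underside of the top and their outer faces flush with the legs' outer faces.

B is a straight ladder. Two 34×46 mm vertical rails, 1948 mm tall, stand 435 mm apart (outside-to-outside) with their front faces coplanar on the −y side. 7 rungs, each 46 mm deep and 30 mm tall, span between the inner faces of the rails, front faces flush with the rails. The lowest rung's underside is at z = 158 mm and rungs are spaced 272 mm apart (underside to underside).

C is a chair: 500×417 mm seat, 37 mm thick, top at z = 480 mm, on four 50 mm square corner legs flush with the seat edges. A 30 mm thick backrest slab spans the full seat width, extending 547 mm above the seat top, its back face flush with the seat's +y edge. Two armrests of 32×32 mm section run along each side from the seat's front edge to the front of the backrest, top faces 187 mm above the seat top and outer faces flush with the seat's x-edges; a 32×32 mm post under the front of each armrest stands on the seat at the front corner.

The ladder is against the table's +x side, with their −y faces flush. The chair is on top of the table.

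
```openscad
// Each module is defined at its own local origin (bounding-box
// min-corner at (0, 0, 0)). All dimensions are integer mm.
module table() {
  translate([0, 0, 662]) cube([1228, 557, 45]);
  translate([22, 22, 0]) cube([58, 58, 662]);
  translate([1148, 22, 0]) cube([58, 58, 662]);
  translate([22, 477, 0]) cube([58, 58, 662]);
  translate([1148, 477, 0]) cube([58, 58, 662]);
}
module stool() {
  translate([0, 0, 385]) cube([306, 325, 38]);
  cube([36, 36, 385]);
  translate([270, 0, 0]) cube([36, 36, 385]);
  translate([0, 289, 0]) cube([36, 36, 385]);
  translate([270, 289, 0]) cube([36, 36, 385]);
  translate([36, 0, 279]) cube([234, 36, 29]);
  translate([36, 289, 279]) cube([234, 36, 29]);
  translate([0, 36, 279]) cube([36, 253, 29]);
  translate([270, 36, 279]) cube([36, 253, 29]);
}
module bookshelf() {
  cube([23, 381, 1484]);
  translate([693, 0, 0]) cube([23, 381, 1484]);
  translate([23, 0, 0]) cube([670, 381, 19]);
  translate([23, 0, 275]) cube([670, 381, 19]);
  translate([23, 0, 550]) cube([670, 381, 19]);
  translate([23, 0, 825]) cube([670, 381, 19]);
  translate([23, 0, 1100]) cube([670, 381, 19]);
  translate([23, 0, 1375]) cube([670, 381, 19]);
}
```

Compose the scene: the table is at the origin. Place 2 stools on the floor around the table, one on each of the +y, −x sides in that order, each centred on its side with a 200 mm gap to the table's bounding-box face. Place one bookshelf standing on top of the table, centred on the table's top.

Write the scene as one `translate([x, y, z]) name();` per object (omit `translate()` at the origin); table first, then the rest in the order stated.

table();
translate([461, 757, 0]) stool();
translate([-506, 116, 0]) stool();
translate([256, 88, 707]) bookshelf();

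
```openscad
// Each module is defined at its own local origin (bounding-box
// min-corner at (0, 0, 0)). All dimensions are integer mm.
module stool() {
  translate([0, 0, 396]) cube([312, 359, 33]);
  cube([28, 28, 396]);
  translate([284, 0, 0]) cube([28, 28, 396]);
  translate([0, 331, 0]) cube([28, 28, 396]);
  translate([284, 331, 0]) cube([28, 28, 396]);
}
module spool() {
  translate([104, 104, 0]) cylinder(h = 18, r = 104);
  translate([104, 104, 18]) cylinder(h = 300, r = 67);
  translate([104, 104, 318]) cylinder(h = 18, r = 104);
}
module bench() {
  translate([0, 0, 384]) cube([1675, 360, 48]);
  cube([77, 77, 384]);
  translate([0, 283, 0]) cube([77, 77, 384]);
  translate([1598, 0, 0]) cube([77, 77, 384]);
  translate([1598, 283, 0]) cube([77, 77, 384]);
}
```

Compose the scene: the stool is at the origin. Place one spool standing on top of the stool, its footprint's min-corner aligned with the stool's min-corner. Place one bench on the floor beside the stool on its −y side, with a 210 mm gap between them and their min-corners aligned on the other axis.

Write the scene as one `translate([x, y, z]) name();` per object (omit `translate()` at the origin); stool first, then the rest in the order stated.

stool();
translate([0, 0, 429]) spool();
translate([0, -570, 0]) bench();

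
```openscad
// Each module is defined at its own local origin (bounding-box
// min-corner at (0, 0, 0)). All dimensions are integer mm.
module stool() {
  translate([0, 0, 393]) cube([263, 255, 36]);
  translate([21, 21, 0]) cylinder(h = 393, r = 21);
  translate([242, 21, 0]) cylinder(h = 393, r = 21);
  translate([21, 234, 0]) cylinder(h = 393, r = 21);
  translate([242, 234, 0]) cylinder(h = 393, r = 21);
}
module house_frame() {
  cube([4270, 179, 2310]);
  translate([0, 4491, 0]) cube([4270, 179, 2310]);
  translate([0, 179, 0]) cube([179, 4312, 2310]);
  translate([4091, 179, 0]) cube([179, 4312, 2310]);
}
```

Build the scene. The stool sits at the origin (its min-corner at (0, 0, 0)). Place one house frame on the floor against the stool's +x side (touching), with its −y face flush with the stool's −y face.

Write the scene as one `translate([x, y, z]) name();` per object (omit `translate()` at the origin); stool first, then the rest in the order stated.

stool();
translate([263, 0, 0]) house_frame();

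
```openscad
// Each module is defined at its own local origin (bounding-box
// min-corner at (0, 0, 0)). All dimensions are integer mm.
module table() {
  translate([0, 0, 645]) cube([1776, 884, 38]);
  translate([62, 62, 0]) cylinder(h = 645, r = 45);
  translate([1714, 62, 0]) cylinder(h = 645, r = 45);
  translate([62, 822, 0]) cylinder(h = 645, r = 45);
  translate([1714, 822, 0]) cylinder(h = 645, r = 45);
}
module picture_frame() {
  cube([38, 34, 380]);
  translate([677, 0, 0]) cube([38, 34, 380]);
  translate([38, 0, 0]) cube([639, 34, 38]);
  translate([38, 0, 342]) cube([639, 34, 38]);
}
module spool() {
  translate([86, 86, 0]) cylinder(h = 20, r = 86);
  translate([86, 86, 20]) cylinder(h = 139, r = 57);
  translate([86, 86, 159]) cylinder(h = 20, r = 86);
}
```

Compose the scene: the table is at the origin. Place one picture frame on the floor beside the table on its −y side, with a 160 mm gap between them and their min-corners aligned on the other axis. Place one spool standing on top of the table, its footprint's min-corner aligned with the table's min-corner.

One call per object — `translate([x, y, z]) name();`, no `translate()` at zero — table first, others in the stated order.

table();
translate([0, -194, 0]) picture_frame();
translate([0, 0, 683]) spool();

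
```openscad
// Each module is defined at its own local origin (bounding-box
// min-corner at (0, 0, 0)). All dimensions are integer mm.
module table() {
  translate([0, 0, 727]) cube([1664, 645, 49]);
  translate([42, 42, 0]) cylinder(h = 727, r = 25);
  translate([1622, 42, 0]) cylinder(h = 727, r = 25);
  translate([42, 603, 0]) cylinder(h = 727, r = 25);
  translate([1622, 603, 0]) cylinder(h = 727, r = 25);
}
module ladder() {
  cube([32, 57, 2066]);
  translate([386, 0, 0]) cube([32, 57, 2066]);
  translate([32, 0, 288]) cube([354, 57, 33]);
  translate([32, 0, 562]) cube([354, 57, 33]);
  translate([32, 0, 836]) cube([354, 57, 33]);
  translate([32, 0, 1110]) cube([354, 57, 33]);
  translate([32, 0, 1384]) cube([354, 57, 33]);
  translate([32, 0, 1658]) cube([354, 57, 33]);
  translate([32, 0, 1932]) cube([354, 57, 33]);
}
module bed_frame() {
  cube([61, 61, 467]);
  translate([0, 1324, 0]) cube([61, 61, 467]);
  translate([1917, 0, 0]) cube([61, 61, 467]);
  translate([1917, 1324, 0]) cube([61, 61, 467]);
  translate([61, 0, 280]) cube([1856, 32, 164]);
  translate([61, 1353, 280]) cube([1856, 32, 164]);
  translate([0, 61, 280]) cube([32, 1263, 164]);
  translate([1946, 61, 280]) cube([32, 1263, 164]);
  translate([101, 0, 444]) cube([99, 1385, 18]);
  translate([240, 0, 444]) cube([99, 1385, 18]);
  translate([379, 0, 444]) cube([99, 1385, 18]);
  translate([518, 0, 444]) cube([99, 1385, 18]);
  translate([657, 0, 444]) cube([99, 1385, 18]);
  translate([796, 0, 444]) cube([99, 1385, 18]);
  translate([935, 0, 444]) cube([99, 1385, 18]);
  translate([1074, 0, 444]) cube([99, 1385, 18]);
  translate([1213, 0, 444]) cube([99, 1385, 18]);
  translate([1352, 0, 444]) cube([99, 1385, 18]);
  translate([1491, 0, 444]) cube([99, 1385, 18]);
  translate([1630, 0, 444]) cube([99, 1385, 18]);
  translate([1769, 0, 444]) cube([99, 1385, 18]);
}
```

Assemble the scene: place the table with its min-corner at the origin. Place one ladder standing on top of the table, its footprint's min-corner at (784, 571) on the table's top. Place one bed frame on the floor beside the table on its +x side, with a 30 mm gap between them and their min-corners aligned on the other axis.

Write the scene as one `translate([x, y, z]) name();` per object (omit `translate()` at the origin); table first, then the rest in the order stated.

table();
translate([784, 571, 776]) ladder();
translate([1694, 0, 0]) bed_frame();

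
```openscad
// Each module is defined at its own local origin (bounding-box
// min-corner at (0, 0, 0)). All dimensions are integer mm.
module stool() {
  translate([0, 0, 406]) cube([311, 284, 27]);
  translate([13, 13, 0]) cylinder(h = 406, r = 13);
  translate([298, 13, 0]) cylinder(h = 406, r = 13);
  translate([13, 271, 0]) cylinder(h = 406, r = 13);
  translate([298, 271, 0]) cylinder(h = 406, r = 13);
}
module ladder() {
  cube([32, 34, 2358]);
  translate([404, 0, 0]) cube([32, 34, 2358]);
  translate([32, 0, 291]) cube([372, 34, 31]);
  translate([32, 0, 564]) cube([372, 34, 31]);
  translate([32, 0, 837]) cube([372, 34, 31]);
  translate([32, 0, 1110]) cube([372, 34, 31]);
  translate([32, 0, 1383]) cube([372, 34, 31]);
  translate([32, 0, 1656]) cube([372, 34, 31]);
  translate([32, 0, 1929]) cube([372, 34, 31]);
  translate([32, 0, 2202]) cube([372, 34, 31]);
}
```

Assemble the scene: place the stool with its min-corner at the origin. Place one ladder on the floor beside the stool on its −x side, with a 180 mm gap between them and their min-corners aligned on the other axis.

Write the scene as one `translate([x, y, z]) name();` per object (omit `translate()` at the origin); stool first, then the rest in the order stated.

stool();
translate([-616, 0, 0]) ladder();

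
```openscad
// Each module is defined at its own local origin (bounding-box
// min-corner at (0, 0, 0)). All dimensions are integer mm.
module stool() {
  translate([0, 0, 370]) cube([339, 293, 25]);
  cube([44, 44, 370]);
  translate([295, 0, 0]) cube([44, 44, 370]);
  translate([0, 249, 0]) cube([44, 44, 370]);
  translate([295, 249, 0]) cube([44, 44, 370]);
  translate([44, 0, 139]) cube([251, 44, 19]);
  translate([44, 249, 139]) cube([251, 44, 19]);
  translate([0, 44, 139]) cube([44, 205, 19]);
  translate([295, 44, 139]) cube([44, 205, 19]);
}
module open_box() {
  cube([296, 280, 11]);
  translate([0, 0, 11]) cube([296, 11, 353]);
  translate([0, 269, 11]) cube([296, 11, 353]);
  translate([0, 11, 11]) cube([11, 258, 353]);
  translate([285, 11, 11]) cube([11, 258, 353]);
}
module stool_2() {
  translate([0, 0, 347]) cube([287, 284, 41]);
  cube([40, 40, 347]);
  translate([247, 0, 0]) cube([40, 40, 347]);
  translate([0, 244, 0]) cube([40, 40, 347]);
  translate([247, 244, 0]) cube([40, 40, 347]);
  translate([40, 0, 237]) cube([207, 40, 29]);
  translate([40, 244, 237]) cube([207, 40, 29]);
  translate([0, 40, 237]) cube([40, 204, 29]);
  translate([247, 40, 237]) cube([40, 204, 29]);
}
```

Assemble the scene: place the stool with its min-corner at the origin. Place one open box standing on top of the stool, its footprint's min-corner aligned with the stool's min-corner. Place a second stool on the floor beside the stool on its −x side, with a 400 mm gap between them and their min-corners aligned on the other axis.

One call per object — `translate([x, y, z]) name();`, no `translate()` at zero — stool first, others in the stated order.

stool();
translate([0, 0, 395]) open_box();
translate([-687, 0, 0]) stool_2();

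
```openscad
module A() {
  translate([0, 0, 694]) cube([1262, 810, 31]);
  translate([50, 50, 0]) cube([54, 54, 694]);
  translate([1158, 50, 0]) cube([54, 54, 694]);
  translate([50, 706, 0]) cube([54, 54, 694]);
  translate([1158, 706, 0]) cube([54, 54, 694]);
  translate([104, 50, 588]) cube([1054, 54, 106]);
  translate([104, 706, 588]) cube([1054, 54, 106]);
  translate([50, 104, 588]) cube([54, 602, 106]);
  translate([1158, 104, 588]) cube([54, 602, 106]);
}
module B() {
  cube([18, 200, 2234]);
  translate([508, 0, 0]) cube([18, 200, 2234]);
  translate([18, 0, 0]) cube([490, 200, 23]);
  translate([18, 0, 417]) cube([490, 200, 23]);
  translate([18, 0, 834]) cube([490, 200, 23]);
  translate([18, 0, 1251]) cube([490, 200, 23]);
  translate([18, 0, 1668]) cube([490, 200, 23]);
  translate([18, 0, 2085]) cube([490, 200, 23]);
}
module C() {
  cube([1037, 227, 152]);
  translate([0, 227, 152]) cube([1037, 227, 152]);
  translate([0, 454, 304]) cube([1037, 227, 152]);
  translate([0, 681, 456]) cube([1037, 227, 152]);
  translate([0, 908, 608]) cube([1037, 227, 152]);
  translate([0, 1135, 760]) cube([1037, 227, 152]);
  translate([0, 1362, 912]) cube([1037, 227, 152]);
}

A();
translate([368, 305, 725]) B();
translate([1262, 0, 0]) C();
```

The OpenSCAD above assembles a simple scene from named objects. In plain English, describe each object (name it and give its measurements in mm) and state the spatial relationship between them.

A is a rectangular dining table. The top is 1262×810×31 mm with its upper surface at z = 725 mm. It stands on four 54×54 mm square legs, each inset 50 mm from the nearest pair of top edges, running from the floor to the underside of the top. Four apron rails, 54 mm thick and 106 mm tall, run between adjacent legs with their top edges flush with the underside of the top and their outer faces flush with the legs' outer faces.

B is an open bookshelf. Two side panels, each 18 mm thick, 200 mm deep and 2234 mm tall, stand 526 mm apart (outside-to-outside). Between them sit 6 shelves, each 23 mm thick and 200 mm deep, spanning the full gap between the sides. The bottom shelf rests on the floor (its underside at z = 0) and the clear gap between one shelf's top and the next shelf's underside is 394 mm.

C is a straight staircase of 7 solid steps. Each step is 1037 mm wide (x), 227 mm deep (y, the going) and 152 mm tall (the rise). The first step rests on the floor; each subsequent step sits one going further in +y and one rise higher in +z, directly behind and above the previous step with no overlap.

The bookshelf is on top of the table, centred. The staircase is against the table's +x side, with their −y faces flush.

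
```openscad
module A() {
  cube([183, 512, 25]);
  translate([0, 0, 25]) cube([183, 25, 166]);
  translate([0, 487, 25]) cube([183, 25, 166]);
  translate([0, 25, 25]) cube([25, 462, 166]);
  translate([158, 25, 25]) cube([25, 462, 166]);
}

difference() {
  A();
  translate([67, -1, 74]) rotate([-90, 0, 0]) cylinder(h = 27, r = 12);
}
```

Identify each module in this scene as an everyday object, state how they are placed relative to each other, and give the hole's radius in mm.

The subtracted cylinder has r = 12 mm.

A is an open box. The open box has a circular hole through its front wall. The hole's radius is 12 mm.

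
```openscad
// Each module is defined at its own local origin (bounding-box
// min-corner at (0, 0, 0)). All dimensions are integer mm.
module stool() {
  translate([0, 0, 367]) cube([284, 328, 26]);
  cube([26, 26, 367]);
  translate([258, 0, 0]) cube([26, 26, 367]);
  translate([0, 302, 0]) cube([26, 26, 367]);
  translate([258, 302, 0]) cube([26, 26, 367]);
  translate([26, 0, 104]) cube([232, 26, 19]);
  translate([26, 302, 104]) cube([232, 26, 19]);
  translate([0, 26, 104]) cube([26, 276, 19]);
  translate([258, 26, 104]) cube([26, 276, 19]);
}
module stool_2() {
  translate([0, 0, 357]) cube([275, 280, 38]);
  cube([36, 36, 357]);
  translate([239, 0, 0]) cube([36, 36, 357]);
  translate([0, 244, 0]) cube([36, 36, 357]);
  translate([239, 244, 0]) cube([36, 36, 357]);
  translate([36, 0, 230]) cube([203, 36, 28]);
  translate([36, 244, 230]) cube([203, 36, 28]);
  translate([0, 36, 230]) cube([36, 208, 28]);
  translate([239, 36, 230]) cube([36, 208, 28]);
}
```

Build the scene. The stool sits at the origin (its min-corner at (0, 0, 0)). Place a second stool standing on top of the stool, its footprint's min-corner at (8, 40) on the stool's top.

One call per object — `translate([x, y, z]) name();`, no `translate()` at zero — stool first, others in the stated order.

stool();
translate([8, 40, 393]) stool_2();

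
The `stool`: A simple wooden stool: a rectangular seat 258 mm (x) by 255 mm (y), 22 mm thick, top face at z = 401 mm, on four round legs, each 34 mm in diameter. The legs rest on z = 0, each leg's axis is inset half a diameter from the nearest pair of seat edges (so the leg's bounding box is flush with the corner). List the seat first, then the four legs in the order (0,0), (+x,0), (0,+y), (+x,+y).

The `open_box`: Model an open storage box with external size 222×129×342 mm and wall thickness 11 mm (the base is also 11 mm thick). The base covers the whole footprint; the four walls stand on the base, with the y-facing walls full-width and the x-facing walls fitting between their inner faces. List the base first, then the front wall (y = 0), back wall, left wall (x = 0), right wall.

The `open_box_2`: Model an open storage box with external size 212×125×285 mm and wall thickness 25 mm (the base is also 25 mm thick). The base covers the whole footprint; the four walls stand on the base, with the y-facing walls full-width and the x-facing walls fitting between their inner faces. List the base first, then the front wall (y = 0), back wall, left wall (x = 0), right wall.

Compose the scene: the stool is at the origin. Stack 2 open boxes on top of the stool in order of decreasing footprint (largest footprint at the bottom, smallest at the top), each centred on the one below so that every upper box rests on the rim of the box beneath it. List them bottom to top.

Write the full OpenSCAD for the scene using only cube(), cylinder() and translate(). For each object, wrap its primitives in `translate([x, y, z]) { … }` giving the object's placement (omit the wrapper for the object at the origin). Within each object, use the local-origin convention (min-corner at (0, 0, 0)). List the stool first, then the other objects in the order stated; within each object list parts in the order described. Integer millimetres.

translate([0, 0, 379]) cube([258, 255, 22]);
translate([17, 17, 0]) cylinder(h = 379, r = 17);
translate([241, 17, 0]) cylinder(h = 379, r = 17);
translate([17, 238, 0]) cylinder(h = 379, r = 17);
translate([241, 238, 0]) cylinder(h = 379, r = 17);
translate([18, 63, 401]) {
  cube([222, 129, 11]);
  translate([0, 0, 11]) cube([222, 11, 331]);
  translate([0, 118, 11]) cube([222, 11, 331]);
  translate([0, 11, 11]) cube([11, 107, 331]);
  translate([211, 11, 11]) cube([11, 107, 331]);
}
translate([23, 65, 743]) {
  cube([212, 125, 25]);
  translate([0, 0, 25]) cube([212, 25, 260]);
  translate([0, 100, 25]) cube([212, 25, 260]);
  translate([0, 25, 25]) cube([25, 75, 260]);
  translate([187, 25, 25]) cube([25, 75, 260]);
}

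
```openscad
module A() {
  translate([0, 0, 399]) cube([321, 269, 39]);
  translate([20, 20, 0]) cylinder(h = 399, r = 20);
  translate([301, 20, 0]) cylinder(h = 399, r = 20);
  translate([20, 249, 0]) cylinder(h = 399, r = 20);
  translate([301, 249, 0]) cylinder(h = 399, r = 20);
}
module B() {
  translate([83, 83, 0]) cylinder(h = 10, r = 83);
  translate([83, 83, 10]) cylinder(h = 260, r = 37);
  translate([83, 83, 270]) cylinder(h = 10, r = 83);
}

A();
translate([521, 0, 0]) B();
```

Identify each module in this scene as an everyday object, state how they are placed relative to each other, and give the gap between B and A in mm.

A is a stool. B is a spool. The spool is on the floor beside the stool on its +x side. The gap between the spool and the stool is 200 mm.

The spool's nearest face is 200 mm from the stool's +x face.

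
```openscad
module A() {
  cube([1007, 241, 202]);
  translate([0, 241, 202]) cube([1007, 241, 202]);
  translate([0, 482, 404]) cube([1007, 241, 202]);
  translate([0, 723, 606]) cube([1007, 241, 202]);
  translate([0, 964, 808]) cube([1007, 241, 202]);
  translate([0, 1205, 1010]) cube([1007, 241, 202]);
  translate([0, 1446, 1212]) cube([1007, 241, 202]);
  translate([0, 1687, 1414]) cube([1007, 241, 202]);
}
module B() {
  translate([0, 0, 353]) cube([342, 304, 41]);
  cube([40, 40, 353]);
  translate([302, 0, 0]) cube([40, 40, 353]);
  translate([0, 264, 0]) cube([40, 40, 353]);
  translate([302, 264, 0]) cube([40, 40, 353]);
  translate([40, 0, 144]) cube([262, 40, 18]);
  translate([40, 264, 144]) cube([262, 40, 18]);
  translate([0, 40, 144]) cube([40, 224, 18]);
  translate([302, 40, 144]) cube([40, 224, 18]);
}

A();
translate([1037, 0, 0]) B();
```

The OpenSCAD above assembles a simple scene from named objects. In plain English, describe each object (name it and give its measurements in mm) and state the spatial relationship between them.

A is a straight staircase of 8 solid steps. Each step is 1007 mm wide (x), 241 mm deep (y, the going) and 202 mm tall (the rise). The first step rests on the floor; each subsequent step sits one going further in +y and one rise higher in +z, directly behind and above the previous step with no overlap.

B is a four-legged stool. The seat is 342×304 mm, 41 mm thick, top at z = 394 mm. It stands on four square legs, each 40×40 mm in cross-section, from z = 0 to the seat underside, each flush with a corner of the seat. Four stretchers, 40 mm wide and 18 mm tall, connect adjacent legs with their undersides at z = 144 mm, each running between the inner faces of the legs it joins and aligned with the legs' outer faces on the other axis.

The stool is on the floor beside the staircase on its +x side.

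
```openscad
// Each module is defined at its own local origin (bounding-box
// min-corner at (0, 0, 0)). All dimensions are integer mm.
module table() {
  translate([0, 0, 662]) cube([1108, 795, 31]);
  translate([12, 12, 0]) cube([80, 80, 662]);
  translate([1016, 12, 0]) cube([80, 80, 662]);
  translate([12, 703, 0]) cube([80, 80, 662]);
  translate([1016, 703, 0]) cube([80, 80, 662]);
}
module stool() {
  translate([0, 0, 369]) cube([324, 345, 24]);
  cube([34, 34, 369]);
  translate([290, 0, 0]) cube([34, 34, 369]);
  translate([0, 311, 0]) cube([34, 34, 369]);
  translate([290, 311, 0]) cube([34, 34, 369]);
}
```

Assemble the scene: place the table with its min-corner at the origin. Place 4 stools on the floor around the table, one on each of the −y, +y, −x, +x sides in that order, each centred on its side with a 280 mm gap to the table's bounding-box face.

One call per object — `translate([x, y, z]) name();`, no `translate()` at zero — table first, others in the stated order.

table();
translate([392, -625, 0]) stool();
translate([392, 1075, 0]) stool();
translate([-604, 225, 0]) stool();
translate([1388, 225, 0]) stool();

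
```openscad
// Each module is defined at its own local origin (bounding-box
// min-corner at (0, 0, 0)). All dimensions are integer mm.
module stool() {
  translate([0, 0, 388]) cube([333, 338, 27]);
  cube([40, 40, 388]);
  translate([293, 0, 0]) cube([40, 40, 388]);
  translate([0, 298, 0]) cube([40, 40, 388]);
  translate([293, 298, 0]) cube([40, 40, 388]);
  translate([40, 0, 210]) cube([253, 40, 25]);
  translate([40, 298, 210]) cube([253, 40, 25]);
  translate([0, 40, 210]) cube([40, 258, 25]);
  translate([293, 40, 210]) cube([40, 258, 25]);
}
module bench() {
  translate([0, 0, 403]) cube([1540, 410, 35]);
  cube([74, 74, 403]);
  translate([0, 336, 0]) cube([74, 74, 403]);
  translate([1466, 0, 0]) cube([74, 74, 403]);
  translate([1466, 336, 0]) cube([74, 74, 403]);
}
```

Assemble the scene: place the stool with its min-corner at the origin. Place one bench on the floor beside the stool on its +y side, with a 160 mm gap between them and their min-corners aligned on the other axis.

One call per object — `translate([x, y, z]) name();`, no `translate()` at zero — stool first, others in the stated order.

stool();
translate([0, 498, 0]) bench();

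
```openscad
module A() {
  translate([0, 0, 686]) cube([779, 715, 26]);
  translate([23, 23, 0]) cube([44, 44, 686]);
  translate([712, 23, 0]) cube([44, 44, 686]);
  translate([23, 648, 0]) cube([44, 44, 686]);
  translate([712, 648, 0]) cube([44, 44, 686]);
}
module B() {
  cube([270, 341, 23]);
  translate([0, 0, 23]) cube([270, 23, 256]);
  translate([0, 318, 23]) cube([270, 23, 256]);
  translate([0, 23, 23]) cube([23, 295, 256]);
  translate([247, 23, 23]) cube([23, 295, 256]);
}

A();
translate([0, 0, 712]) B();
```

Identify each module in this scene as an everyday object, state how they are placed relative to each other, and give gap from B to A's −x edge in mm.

The open box's min-x is at 0; the table's min-x is 0; gap = 0 mm.

A is a table. B is an open box. The open box is on top of the table. The gap from the open box to the table's −x edge is 0 mm.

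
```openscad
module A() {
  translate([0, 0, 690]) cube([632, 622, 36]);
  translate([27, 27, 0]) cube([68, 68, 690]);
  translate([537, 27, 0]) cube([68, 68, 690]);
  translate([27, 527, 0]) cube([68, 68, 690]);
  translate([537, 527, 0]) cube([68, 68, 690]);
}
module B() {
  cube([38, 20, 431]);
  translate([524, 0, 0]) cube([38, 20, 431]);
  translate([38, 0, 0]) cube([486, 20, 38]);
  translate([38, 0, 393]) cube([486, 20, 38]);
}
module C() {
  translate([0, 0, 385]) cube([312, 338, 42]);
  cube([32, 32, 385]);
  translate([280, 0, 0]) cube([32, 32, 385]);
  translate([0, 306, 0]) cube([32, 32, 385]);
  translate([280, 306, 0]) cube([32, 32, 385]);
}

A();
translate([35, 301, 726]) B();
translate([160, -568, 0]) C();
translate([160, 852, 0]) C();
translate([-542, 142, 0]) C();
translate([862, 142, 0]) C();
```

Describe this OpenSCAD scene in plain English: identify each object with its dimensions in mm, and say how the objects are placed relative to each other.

A is a rectangular dining table. The top is 632×622×36 mm with its upper surface at z = 726 mm. It stands on four 68×68 mm square legs, each inset 27 mm from the nearest pair of top edges, running from the floor to the underside of the top.

B is a picture frame with a 486×355 mm rectangular opening (x by z) and a uniform 38 mm border on every side. Frame depth is 20 mm along y. It is built from two vertical stiles running the full outside height and two horizontal rails spanning the gap between the stiles.

C is a simple wooden stool: a rectangular seat 312 mm (x) by 338 mm (y), 42 mm thick, top face at z = 427 mm, on four square legs, each 32×32 mm in cross-section. The legs rest on z = 0, each flush with a corner of the seat.

The picture frame is on top of the table, centred. Four stools sit around the table at the −y, +y, −x, +x sides.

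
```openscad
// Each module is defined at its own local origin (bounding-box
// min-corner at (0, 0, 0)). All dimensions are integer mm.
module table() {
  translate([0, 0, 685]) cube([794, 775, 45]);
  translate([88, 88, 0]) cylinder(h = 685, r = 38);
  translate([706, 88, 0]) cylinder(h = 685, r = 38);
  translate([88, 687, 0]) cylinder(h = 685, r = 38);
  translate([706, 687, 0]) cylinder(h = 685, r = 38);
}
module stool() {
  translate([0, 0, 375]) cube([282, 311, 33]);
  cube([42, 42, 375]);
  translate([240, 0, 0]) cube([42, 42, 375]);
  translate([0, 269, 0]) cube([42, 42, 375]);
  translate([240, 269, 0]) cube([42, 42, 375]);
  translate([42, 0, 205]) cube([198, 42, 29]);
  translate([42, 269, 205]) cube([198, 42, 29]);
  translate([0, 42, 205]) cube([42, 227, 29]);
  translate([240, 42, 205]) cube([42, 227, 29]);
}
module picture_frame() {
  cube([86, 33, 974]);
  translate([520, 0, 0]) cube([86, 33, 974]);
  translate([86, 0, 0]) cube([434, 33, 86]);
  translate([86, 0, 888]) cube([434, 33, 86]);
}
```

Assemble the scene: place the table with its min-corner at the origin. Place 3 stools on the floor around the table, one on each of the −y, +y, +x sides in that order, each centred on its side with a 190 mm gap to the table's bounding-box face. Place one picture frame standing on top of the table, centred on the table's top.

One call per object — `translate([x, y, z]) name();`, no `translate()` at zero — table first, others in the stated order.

table();
translate([256, -501, 0]) stool();
translate([256, 965, 0]) stool();
translate([984, 232, 0]) stool();
translate([94, 371, 730]) picture_frame();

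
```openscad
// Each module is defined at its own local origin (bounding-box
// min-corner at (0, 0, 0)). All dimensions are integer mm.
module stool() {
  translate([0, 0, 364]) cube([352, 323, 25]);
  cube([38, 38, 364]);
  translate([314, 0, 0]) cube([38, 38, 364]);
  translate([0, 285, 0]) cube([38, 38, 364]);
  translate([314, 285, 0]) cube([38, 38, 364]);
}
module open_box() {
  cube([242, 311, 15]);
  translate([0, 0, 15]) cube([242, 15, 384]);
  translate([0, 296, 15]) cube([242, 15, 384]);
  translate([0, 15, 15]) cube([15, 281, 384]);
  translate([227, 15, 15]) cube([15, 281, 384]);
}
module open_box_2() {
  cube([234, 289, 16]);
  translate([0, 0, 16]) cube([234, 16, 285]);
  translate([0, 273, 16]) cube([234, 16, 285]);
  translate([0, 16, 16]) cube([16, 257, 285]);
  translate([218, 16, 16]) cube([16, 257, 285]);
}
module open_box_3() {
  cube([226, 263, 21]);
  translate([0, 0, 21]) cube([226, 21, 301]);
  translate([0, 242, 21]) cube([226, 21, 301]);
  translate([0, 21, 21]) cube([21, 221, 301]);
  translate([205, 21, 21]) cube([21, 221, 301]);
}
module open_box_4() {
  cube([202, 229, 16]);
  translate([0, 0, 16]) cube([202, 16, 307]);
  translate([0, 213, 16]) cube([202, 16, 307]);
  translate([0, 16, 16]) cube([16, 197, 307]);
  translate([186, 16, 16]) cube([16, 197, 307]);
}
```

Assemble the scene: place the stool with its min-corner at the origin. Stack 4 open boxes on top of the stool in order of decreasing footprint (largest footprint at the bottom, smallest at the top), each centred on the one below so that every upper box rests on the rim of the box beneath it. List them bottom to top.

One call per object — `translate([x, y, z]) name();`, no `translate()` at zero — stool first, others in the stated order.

stool();
translate([55, 6, 389]) open_box();
translate([59, 17, 788]) open_box_2();
translate([63, 30, 1089]) open_box_3();
translate([75, 47, 1411]) open_box_4();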